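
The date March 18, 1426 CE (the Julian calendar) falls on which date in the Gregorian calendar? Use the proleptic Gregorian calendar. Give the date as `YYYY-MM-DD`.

1426-03-27

At this point the Julian calendar is 9 days behind the Gregorian.
18 March 1426 Julian + 9 days → 27 March 1426 Gregorian.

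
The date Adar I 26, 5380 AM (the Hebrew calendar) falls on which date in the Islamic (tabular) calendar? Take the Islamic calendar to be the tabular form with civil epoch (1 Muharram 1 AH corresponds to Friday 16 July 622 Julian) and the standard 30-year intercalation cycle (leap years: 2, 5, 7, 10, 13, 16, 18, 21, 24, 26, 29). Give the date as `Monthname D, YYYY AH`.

Rabi' al-Awwal 26, 1029 AH

Julian Day Number of the source date = 2312813.
Converting JDN 2312813 to the tabular Islamic calendar gives 26 Rabi' al-Awwal 1029 AH.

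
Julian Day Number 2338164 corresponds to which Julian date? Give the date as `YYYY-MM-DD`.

1689-07-18

JDN 2338164 is 28 July 1689 in the Gregorian calendar.
In the Julian calendar that day is 1689-07-18.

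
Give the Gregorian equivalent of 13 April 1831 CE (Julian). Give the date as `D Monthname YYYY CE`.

25 April 1831 CE

The Julian–Gregorian offset here is 12 days (Julian trailing).
13 April 1831 Julian + 12 days → 25 April 1831 Gregorian.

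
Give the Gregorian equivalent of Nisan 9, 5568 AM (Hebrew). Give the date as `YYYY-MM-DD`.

Julian Day Number of the source date = 2381514.
Converting JDN 2381514 to the Gregorian calendar gives 6 April 1808 CE.

1808-04-06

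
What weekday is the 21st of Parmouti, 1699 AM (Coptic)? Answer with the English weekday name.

Friday

In the Gregorian calendar this is 29 April 1983 (JDN 2445454).
2445454 ≡ 4 (mod 7); counting from Monday = 0 gives Friday.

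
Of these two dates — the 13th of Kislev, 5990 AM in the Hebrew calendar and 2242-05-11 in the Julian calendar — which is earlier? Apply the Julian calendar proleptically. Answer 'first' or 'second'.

first

Converting both to JDN: 2535519 vs 2540079; the smaller is the first.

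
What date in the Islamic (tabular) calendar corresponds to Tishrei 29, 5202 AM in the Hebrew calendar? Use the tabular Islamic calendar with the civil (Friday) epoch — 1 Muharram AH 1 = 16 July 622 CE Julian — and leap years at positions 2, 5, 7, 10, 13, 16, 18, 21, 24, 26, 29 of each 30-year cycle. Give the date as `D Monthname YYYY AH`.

28 Jumada al-Awwal 845 AH

Both dates share Julian Day Number 2247670; in the tabular Islamic calendar that is 28 Jumada al-Awwal 845 AH.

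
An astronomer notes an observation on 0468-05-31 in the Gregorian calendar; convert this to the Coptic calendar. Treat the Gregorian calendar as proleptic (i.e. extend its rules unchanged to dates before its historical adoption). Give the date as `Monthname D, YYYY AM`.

Paoni 5, 184 AM

Both dates share Julian Day Number 1892145; in the Coptic calendar that is 5 Paoni 184 AM.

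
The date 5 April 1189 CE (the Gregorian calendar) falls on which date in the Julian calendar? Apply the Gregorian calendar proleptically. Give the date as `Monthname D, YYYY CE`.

March 29, 1189 CE

At this point the Julian calendar is 7 days behind the Gregorian.
5 April 1189 Gregorian − 7 days → 29 March 1189 Julian.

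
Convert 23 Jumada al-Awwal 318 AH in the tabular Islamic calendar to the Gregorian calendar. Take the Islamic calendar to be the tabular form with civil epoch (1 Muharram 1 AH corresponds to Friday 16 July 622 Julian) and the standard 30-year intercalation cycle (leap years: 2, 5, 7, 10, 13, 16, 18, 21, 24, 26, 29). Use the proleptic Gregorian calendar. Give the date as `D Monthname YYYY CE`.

28 June 930 CE

Both dates share Julian Day Number 2060914; in the Gregorian calendar that is 28 June 930 CE.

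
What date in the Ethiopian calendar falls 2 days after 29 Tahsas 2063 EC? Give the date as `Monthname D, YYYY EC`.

The starting date is JDN 2477484; 2477484 + 2 = 2477486.
JDN 2477486 corresponds to Tir 1, 2063 EC.

Tir 1, 2063 EC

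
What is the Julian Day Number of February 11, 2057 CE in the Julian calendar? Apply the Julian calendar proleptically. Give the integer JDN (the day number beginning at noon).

In the Gregorian calendar the same day is 24 February 2057.
JDN 2400001 is 17 November 1858 CE (Gregorian), MJD 0; the target day is +72418 days from there, so JDN = 2472419.

2472419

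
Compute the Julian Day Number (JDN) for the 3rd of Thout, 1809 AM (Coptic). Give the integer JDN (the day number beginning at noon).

2485404

Equivalently 13 September 2092 (Gregorian).
JDN 2400001 is 17 November 1858 CE (Gregorian), MJD 0; the target day is +85403 days from there, so JDN = 2485404.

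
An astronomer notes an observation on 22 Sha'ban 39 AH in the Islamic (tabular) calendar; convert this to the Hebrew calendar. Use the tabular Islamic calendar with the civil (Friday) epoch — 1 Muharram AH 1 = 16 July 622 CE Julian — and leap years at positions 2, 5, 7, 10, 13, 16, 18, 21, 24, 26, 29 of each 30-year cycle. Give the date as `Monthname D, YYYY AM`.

The source date corresponds to 15 January 660 in the proleptic Gregorian calendar (JDN 1962134).
That day falls on 24 Tevet 4420 AM in the Hebrew calendar.

Tevet 24, 4420 AM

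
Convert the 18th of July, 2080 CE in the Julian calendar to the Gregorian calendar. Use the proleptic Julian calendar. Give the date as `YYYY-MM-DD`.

For dates in this range the Gregorian date is 13 days ahead of the Julian.
18 July 2080 Julian + 13 days → 31 July 2080 Gregorian.

2080-07-31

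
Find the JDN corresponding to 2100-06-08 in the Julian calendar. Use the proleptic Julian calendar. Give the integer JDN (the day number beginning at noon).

Equivalently 22 June 2100 (Gregorian).
JDN 2299161 is 15 October 1582 CE (Gregorian); the target day is +189081 days from there, so JDN = 2488242.

2488242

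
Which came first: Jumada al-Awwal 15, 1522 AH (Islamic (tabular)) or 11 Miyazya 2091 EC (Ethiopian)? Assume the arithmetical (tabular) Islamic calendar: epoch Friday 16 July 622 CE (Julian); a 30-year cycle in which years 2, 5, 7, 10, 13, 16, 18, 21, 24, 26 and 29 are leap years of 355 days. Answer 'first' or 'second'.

Converting both to JDN: 2487564 vs 2487813; the smaller is the first.

first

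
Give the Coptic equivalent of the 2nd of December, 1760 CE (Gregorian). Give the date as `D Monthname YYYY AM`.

25 Hathor 1477 AM

Both dates share Julian Day Number 2364223; in the Coptic calendar that is 25 Hathor 1477 AM.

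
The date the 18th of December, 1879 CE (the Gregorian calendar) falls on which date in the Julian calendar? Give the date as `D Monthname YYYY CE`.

The Julian–Gregorian offset here is 12 days (Julian trailing).
18 December 1879 Gregorian − 12 days → 6 December 1879 Julian.

6 December 1879 CE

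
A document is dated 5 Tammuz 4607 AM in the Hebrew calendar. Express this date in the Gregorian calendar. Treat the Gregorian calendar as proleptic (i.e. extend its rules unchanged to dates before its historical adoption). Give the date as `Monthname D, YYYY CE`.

June 27, 847 CE

Both dates share Julian Day Number 2030598; in the Gregorian calendar that is 27 June 847 CE.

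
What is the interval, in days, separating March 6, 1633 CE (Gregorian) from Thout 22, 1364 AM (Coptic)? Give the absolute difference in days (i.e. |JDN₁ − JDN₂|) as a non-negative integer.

JDN of the first date = 2317566.
JDN of the second date = 2322887.
|2322887 − 2317566| = 5321.

5321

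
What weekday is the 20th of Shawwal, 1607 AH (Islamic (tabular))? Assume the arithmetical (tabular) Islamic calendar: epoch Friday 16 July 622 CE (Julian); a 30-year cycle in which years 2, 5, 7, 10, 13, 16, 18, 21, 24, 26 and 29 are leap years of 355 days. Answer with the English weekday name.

Equivalently 3 July 2181 Gregorian, JDN 2517838.
Since JDN mod 7 = 1 (0 = Monday), the day is Tuesday.

Tuesday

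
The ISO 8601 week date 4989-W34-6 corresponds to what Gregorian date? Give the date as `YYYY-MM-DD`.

4989-08-22

ISO week 1 of 4989 is the week containing the first Thursday of 4989.
Week 34, day 6 (Saturday) lands on 4989-08-22.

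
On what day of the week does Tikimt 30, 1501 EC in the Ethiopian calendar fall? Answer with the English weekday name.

In the proleptic Gregorian calendar this is 6 November 1508 (JDN 2272155).
JDN 2272155 mod 7 = 4, and JDN 0 was a Monday, so this is a Friday.

Friday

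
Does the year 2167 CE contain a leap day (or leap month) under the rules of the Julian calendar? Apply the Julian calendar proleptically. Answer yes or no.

2167 mod 4 = 3, so it is a common year in the Julian calendar.

no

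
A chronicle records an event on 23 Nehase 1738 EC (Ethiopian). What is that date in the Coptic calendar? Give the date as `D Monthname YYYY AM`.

The source date corresponds to 27 August 1746 in the Gregorian calendar (JDN 2359012).
That day falls on 23 Mesori 1462 AM in the Coptic calendar.

23 Mesori 1462 AM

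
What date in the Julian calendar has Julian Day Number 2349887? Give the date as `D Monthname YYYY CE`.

JDN 2349887 is 2 September 1721 in the Gregorian calendar.
In the Julian calendar that day is 22 August 1721 CE.

22 August 1721 CE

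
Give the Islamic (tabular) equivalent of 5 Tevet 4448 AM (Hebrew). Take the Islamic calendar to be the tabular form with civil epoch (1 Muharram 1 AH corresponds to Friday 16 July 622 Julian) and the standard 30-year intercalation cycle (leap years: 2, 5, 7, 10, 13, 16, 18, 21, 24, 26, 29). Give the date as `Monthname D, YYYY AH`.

Both dates share Julian Day Number 1972333; in the tabular Islamic calendar that is 3 Jumada al-Thani 68 AH.

Jumada al-Thani 3, 68 AH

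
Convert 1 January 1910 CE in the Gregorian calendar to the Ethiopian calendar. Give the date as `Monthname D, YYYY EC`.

Julian Day Number of the source date = 2418673.
Converting JDN 2418673 to the Ethiopian calendar gives 23 Tahsas 1902 EC.

Tahsas 23, 1902 EC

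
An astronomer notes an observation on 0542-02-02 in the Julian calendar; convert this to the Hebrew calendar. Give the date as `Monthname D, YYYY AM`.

Adar I 2, 4302 AM

Julian Day Number of the source date = 1919056.
Converting JDN 1919056 to the Hebrew calendar gives 2 Adar I 4302 AM.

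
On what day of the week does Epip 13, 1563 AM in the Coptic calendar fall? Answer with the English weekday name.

In the Gregorian calendar this is 19 July 1847 (JDN 2395862).
2395862 ≡ 0 (mod 7); counting from Monday = 0 gives Monday.

Monday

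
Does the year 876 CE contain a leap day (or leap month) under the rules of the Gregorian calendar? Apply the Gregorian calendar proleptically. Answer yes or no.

yes

876 is divisible by 4 and not by 100, so it is a leap year.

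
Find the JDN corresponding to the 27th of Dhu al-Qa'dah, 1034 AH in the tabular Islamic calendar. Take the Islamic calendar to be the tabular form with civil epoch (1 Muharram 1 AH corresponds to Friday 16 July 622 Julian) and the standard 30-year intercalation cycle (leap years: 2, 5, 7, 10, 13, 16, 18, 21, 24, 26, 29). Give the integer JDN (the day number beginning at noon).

2314822

In the Gregorian calendar the same day is 31 August 1625.
JDN 2400001 is 17 November 1858 CE (Gregorian), MJD 0; the target day is −85179 days from there, so JDN = 2314822.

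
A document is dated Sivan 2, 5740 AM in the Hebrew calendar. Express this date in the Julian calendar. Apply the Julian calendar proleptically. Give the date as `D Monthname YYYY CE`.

Julian Day Number of the source date = 2444377.
Converting JDN 2444377 to the Julian calendar gives 4 May 1980 CE.

4 May 1980 CE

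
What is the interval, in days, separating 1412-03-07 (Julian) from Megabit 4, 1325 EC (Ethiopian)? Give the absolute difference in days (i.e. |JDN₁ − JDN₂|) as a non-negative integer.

28862

JDN of the first date = 2236857.
JDN of the second date = 2207995.
|2207995 − 2236857| = 28862.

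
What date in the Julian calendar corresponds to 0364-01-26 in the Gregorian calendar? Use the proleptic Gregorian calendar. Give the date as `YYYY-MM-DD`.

0364-01-25

At this point the Julian calendar is 1 day behind the Gregorian.
26 January 364 Gregorian − 1 day → 25 January 364 Julian.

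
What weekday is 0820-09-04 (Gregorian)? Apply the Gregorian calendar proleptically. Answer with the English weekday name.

Since JDN mod 7 = 4 (0 = Monday), the day is Friday.

Friday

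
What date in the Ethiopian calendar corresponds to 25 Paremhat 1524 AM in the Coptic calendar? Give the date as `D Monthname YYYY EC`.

The source date corresponds to 2 April 1808 in the Gregorian calendar (JDN 2381510).
That day falls on 25 Megabit 1800 EC in the Ethiopian calendar.

25 Megabit 1800 EC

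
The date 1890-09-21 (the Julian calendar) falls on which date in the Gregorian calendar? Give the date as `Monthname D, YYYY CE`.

For dates in this range the Gregorian date is 12 days ahead of the Julian.
21 September 1890 Julian + 12 days → 3 October 1890 Gregorian.

October 3, 1890 CE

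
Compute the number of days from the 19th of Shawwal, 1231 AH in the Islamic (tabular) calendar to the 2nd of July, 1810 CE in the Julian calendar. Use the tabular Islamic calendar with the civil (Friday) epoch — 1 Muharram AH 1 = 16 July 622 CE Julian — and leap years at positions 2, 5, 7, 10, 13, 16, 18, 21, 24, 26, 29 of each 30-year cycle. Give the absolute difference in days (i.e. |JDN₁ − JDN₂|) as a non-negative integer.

JDN of the first date = 2384595.
JDN of the second date = 2382343.
|2382343 − 2384595| = 2252.

2252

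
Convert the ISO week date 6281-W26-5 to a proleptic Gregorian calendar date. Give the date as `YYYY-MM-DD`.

6281-07-01

ISO week 1 of 6281 is the week containing the first Thursday of 6281.
Week 26, day 5 (Friday) lands on 6281-07-01.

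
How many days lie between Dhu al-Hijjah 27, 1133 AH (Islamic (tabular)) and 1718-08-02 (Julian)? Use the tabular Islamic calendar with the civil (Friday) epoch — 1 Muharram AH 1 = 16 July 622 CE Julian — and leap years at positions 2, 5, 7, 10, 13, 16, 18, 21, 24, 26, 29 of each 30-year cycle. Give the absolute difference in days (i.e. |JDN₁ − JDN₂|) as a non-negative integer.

1163

JDN of the first date = 2349934.
JDN of the second date = 2348771.
|2348771 − 2349934| = 1163.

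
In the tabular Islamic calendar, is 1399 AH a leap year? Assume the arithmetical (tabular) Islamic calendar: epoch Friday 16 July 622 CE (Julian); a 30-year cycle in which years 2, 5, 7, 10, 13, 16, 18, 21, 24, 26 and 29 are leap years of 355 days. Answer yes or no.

no

Year 1399 AH is year 19 of its 30-year cycle; leap positions are 2, 5, 7, 10, 13, 16, 18, 21, 24, 26, 29, so it is a common year (354 days).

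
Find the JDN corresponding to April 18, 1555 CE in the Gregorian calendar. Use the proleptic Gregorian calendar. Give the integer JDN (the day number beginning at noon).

2289119

JDN 2299161 is 15 October 1582 CE (Gregorian); the target day is −10042 days from there, so JDN = 2289119.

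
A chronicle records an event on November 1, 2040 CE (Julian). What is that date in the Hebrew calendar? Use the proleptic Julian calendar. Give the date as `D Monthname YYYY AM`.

Julian Day Number of the source date = 2466473.
Converting JDN 2466473 to the Hebrew calendar gives 9 Kislev 5801 AM.

9 Kislev 5801 AM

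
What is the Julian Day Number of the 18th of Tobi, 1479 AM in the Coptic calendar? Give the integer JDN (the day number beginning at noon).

In the Gregorian calendar the same day is 24 January 1763.
JDN 2400001 is 17 November 1858 CE (Gregorian), MJD 0; the target day is −34995 days from there, so JDN = 2365006.

2365006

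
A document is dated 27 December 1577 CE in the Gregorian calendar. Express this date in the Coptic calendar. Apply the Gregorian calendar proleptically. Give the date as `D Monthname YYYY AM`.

Both dates share Julian Day Number 2297408; in the Coptic calendar that is 21 Koiak 1294 AM.

21 Koiak 1294 AM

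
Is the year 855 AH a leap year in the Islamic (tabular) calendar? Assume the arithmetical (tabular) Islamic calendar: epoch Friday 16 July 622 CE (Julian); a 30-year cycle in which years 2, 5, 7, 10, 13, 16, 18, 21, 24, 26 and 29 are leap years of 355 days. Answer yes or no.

no

Year 855 AH is year 15 of its 30-year cycle; leap positions are 2, 5, 7, 10, 13, 16, 18, 21, 24, 26, 29, so it is a common year (354 days).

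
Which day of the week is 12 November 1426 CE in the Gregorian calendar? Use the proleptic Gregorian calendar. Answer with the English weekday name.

2242211 ≡ 6 (mod 7); counting from Monday = 0 gives Sunday.

Sunday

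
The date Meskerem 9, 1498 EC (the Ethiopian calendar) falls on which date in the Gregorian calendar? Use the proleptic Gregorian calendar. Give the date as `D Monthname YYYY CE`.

16 September 1505 CE

Both dates share Julian Day Number 2271008; in the Gregorian calendar that is 16 September 1505 CE.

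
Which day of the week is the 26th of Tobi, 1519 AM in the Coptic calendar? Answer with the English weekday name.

Wednesday

In the Gregorian calendar this is 2 February 1803 (JDN 2379624).
Since JDN mod 7 = 2 (0 = Monday), the day is Wednesday.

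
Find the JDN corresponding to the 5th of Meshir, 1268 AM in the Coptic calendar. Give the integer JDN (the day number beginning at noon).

2287956

Equivalently 10 February 1552 (proleptic Gregorian).
JDN 2451545 is 1 January 2000 CE (Gregorian); the target day is −163589 days from there, so JDN = 2287956.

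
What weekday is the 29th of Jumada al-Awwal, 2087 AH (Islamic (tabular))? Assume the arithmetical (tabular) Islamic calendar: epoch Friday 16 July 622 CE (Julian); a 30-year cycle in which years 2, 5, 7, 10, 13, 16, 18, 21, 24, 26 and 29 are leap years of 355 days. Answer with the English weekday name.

Saturday

This is JDN 2687795 (31 October 2646 Gregorian).
JDN 2687795 mod 7 = 5, and JDN 0 was a Monday, so this is a Saturday.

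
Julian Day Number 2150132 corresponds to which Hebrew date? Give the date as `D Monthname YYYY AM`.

The proleptic Gregorian equivalent of JDN 2150132 is 5 October 1174.
In the Hebrew calendar that day is 1 Cheshvan 4935 AM.

1 Cheshvan 4935 AM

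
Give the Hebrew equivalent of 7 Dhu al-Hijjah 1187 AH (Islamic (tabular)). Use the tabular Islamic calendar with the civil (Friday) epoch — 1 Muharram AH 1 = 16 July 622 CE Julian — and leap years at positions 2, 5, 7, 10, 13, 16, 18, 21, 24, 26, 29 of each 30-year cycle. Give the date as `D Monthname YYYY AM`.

Both dates share Julian Day Number 2369050; in the Hebrew calendar that is 8 Adar 5534 AM.

8 Adar 5534 AM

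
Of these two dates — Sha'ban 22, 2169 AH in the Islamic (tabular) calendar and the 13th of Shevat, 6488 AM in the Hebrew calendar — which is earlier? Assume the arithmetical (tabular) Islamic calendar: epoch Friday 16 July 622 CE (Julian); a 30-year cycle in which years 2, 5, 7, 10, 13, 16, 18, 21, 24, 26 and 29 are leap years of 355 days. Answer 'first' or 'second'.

First date → JDN 2716935; second date → JDN 2717487.
JDN 2716935 < JDN 2717487, so the first date is earlier.

first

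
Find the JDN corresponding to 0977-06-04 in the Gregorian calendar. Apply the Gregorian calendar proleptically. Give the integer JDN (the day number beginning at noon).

JDN 2299161 is 15 October 1582 CE (Gregorian); the target day is −221104 days from there, so JDN = 2078057.

2078057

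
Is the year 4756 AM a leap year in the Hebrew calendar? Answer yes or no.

Hebrew year 4756 is year 6 of its 19-year Metonic cycle; leap years are at positions 3, 6, 8, 11, 14, 17, 19, so it is a leap year (13 months).

yes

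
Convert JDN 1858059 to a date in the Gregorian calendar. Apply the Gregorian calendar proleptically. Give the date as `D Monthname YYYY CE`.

Counting from JDN 2299161 = 15 Oct 1582 gives an offset of -441102 days.

3 February 375 CE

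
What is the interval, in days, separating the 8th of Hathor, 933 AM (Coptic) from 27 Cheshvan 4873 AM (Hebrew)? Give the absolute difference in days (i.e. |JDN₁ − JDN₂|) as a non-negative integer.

First date → JDN 2165510; second date → JDN 2127538.
The interval is |2165510 − 2127538| = 37972 days.

37972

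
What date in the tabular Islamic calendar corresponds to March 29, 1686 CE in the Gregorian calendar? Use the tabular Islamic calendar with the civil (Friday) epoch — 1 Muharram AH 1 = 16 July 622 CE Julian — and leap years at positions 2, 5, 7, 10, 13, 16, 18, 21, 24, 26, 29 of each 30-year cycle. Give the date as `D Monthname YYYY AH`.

Both dates share Julian Day Number 2336947; in the tabular Islamic calendar that is 4 Jumada al-Awwal 1097 AH.

4 Jumada al-Awwal 1097 AH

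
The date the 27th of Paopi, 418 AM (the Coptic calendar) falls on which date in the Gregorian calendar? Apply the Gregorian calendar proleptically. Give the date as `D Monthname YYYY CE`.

28 October 701 CE

Both dates share Julian Day Number 1977395; in the Gregorian calendar that is 28 October 701 CE.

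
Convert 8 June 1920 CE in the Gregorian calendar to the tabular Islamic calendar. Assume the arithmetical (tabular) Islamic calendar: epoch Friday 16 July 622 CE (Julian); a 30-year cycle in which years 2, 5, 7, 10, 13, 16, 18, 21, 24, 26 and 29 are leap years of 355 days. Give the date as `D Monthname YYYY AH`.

Both dates share Julian Day Number 2422484; in the tabular Islamic calendar that is 21 Ramadan 1338 AH.

21 Ramadan 1338 AH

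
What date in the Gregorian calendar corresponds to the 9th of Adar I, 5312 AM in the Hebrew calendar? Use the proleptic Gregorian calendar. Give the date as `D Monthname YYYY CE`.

Both dates share Julian Day Number 2287960; in the Gregorian calendar that is 14 February 1552 CE.

14 February 1552 CE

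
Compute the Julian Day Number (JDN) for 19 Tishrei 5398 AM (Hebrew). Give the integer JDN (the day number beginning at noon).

2319242

In the Gregorian calendar the same day is 7 October 1637.
JDN 2400001 is 17 November 1858 CE (Gregorian), MJD 0; the target day is −80759 days from there, so JDN = 2319242.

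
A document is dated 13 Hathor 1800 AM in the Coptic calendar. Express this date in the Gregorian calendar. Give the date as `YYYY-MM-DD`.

Julian Day Number of the source date = 2482187.
Converting JDN 2482187 to the Gregorian calendar gives 23 November 2083 CE.

2083-11-23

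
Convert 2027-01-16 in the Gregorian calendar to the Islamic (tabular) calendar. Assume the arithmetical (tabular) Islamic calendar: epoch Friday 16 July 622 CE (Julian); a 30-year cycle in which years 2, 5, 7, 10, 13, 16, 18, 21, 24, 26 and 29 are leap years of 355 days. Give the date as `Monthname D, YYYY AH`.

Sha'ban 7, 1448 AH

Julian Day Number of the source date = 2461422.
Converting JDN 2461422 to the tabular Islamic calendar gives 7 Sha'ban 1448 AH.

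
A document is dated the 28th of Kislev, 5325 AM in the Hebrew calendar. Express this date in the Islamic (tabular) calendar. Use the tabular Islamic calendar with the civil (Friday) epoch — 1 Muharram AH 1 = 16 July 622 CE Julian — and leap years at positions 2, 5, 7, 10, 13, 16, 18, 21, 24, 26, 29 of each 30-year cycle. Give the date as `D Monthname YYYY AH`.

Both dates share Julian Day Number 2292645; in the tabular Islamic calendar that is 27 Rabi' al-Thani 972 AH.

27 Rabi' al-Thani 972 AH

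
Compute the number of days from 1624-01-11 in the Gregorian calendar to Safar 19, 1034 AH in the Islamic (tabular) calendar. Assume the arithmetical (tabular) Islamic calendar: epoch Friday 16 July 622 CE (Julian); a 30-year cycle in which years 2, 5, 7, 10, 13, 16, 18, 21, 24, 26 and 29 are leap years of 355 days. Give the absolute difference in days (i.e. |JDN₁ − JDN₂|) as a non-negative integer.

325

JDN of the first date = 2314224.
JDN of the second date = 2314549.
|2314549 − 2314224| = 325.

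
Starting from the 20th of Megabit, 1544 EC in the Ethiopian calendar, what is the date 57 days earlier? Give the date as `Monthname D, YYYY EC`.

Tir 23, 1544 EC

JDN of the 20th of Megabit, 1544 EC = 2288001.
2288001 − 57 = 2287944.
JDN 2287944 in the Ethiopian calendar is Tir 23, 1544 EC.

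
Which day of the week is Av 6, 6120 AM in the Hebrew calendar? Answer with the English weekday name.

In the Gregorian calendar this is 20 July 2360 (JDN 2583233).
Since JDN mod 7 = 2 (0 = Monday), the day is Wednesday.

Wednesday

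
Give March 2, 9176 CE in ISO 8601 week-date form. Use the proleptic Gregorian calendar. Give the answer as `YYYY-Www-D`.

9176-W10-2

The weekday is Tuesday (ISO weekday 2).
That Tuesday belongs to ISO week 10 of ISO year 9176.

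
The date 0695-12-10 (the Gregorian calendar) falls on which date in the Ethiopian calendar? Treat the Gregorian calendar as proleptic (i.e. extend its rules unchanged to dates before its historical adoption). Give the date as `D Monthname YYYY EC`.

10 Tahsas 688 EC

Both dates share Julian Day Number 1975247; in the Ethiopian calendar that is 10 Tahsas 688 EC.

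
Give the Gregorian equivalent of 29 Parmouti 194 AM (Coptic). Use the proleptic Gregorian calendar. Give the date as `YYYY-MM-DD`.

0478-04-25

Julian Day Number of the source date = 1895761.
Converting JDN 1895761 to the Gregorian calendar gives 25 April 478 CE.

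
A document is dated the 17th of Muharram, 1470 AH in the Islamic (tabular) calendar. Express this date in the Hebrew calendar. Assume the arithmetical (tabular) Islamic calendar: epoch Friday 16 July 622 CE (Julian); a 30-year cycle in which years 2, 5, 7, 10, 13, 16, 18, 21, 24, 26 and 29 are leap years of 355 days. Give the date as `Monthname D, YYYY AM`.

Cheshvan 17, 5808 AM

The source date corresponds to 6 November 2047 in the Gregorian calendar (JDN 2469021).
That day falls on 17 Cheshvan 5808 AM in the Hebrew calendar.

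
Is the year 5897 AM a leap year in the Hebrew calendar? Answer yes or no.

Hebrew year 5897 is year 7 of its 19-year Metonic cycle; leap years are at positions 3, 6, 8, 11, 14, 17, 19, so it is a common year (12 months).

no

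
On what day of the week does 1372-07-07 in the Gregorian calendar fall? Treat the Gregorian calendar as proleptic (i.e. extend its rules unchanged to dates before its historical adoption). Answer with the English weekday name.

2222361 ≡ 1 (mod 7); counting from Monday = 0 gives Tuesday.

Tuesday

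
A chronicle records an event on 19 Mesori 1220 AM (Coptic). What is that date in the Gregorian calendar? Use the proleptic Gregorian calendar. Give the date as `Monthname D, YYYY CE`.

Julian Day Number of the source date = 2270618.
Converting JDN 2270618 to the Gregorian calendar gives 22 August 1504 CE.

August 22, 1504 CE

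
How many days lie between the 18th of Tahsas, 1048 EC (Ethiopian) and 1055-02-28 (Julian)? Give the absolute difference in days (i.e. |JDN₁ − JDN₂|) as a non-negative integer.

290

First date → JDN 2106745; second date → JDN 2106455.
The interval is |2106745 − 2106455| = 290 days.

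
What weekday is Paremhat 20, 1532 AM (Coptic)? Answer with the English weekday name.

This is JDN 2384427 (28 March 1816 Gregorian).
Since JDN mod 7 = 3 (0 = Monday), the day is Thursday.

Thursday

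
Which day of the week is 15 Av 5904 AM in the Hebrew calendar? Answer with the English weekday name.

This is JDN 2504366 (14 August 2144 Gregorian).
Since JDN mod 7 = 4 (0 = Monday), the day is Friday.

Friday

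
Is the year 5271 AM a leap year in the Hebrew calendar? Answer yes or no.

yes

Hebrew year 5271 is year 8 of its 19-year Metonic cycle; leap years are at positions 3, 6, 8, 11, 14, 17, 19, so it is a leap year (13 months).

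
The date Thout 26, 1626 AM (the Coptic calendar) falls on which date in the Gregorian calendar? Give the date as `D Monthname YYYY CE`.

6 October 1909 CE

Julian Day Number of the source date = 2418586.
Converting JDN 2418586 to the Gregorian calendar gives 6 October 1909 CE.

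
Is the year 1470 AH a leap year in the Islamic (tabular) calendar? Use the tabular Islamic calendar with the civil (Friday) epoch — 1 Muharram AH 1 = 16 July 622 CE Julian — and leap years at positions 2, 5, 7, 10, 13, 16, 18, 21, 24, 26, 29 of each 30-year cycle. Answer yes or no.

no

Year 1470 AH is year 30 of its 30-year cycle; leap positions are 2, 5, 7, 10, 13, 16, 18, 21, 24, 26, 29, so it is a common year (354 days).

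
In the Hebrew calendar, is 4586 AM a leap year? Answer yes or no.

Hebrew year 4586 is year 7 of its 19-year Metonic cycle; leap years are at positions 3, 6, 8, 11, 14, 17, 19, so it is a common year (12 months).

no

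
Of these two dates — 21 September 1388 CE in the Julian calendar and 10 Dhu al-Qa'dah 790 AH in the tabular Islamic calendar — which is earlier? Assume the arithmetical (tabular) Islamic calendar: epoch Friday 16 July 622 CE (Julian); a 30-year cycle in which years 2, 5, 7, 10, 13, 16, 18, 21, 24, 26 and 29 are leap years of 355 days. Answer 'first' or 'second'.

first

First date → JDN 2228289; second date → JDN 2228339.
JDN 2228289 < JDN 2228339, so the first date is earlier.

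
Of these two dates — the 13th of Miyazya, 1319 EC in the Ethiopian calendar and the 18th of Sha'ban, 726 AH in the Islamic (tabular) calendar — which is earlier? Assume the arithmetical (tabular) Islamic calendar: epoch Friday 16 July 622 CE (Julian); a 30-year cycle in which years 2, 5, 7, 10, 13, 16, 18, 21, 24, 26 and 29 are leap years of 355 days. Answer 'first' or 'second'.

First date → JDN 2205842; second date → JDN 2205580.
JDN 2205580 < JDN 2205842, so the second date is earlier.

second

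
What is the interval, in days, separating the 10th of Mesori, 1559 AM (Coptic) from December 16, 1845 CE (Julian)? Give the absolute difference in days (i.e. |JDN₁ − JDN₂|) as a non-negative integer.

866

First date → JDN 2394428; second date → JDN 2395294.
The interval is |2394428 − 2395294| = 866 days.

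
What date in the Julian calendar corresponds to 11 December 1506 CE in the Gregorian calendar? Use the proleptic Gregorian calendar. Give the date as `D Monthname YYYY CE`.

At this point the Julian calendar is 10 days behind the Gregorian.
11 December 1506 Gregorian − 10 days → 1 December 1506 Julian.

1 December 1506 CE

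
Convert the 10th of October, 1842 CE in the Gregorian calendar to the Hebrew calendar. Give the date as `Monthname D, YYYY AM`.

Julian Day Number of the source date = 2394119.
Converting JDN 2394119 to the Hebrew calendar gives 6 Cheshvan 5603 AM.

Cheshvan 6, 5603 AM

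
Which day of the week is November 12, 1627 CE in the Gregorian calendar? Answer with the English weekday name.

Since JDN mod 7 = 4 (0 = Monday), the day is Friday.

Friday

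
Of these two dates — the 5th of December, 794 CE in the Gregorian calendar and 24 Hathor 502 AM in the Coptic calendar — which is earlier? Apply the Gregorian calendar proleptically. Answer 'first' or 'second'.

Converting both to JDN: 2011401 vs 2008103; the smaller is the second.

second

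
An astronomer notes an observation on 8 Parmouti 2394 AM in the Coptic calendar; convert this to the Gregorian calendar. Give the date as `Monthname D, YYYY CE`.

Julian Day Number of the source date = 2699290.
Converting JDN 2699290 to the Gregorian calendar gives 21 April 2678 CE.

April 21, 2678 CE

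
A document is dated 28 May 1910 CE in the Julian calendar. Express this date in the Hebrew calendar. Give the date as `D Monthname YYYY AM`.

Both dates share Julian Day Number 2418833; in the Hebrew calendar that is 3 Sivan 5670 AM.

3 Sivan 5670 AM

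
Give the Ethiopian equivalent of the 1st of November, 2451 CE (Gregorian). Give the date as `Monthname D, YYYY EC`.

Tikimt 18, 2444 EC

Both dates share Julian Day Number 2616574; in the Ethiopian calendar that is 18 Tikimt 2444 EC.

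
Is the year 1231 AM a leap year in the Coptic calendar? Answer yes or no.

yes

1231 mod 4 = 3; in the Coptic calendar a year is leap when year mod 4 = 3, so it is a leap year.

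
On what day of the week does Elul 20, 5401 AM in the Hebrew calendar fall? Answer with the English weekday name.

Monday

Equivalently 26 August 1641 Gregorian, JDN 2320661.
JDN 2320661 mod 7 = 0, and JDN 0 was a Monday, so this is a Monday.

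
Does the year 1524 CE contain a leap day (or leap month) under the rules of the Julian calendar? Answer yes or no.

1524 mod 4 = 0, so it is a leap year in the Julian calendar.

yes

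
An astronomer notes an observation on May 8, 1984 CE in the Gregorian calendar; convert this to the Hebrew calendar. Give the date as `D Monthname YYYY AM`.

Both dates share Julian Day Number 2445829; in the Hebrew calendar that is 6 Iyar 5744 AM.

6 Iyar 5744 AM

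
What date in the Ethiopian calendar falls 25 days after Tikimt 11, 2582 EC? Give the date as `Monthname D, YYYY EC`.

The starting date is JDN 2666971; 2666971 + 25 = 2666996.
JDN 2666996 corresponds to Hidar 6, 2582 EC.

Hidar 6, 2582 EC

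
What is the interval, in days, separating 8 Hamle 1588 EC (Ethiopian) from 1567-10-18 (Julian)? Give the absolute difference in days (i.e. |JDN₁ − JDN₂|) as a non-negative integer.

10485

First date → JDN 2304180; second date → JDN 2293695.
The interval is |2304180 − 2293695| = 10485 days.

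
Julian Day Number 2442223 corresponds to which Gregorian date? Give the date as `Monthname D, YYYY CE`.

June 24, 1974 CE

JDN 2451545 is 1 Jan 2000; 2442223 is −9322 days from there.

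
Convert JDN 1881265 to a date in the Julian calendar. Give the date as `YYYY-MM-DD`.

The proleptic Gregorian equivalent of JDN 1881265 is 17 August 438.
In the Julian calendar that day is 0438-08-16.

0438-08-16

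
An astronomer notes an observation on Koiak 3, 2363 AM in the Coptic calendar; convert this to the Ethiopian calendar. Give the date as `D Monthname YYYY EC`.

3 Tahsas 2639 EC

Julian Day Number of the source date = 2687842.
Converting JDN 2687842 to the Ethiopian calendar gives 3 Tahsas 2639 EC.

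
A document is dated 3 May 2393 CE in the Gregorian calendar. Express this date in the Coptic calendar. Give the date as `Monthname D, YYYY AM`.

Parmouti 22, 2109 AM

Both dates share Julian Day Number 2595208; in the Coptic calendar that is 22 Parmouti 2109 AM.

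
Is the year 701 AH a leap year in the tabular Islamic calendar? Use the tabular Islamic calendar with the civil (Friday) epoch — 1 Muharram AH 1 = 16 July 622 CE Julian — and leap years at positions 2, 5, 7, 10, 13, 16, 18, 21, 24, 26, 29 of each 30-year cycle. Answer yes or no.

no

Year 701 AH is year 11 of its 30-year cycle; leap positions are 2, 5, 7, 10, 13, 16, 18, 21, 24, 26, 29, so it is a common year (354 days).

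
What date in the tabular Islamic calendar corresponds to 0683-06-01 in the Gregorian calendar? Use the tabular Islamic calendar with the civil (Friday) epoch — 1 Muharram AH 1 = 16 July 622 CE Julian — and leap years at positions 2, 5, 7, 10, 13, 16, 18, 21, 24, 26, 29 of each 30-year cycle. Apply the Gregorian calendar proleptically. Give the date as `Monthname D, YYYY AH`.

Ramadan 26, 63 AH

Both dates share Julian Day Number 1970672; in the tabular Islamic calendar that is 26 Ramadan 63 AH.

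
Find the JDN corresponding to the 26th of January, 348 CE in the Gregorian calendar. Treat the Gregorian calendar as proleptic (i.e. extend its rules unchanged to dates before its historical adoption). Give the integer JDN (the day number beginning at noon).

JDN 2400001 is 17 November 1858 CE (Gregorian), MJD 0; the target day is −551812 days from there, so JDN = 1848189.

1848189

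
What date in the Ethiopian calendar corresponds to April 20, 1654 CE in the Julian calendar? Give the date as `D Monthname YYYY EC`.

25 Miyazya 1646 EC

Julian Day Number of the source date = 2325291.
Converting JDN 2325291 to the Ethiopian calendar gives 25 Miyazya 1646 EC.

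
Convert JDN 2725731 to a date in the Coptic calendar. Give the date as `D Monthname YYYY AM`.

JDN 2725731 is 12 September 2750 in the Gregorian calendar.
In the Coptic calendar that day is 1 Pi Kogi Enavot 2466 AM.

1 Pi Kogi Enavot 2466 AM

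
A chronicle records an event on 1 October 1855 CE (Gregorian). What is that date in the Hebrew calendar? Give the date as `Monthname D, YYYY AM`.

Both dates share Julian Day Number 2398858; in the Hebrew calendar that is 19 Tishrei 5616 AM.

Tishrei 19, 5616 AM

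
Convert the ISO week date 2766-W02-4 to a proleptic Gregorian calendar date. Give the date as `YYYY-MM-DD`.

2766-01-13

ISO week 1 of 2766 is the week containing the first Thursday of 2766.
Week 2, day 4 (Thursday) lands on 2766-01-13.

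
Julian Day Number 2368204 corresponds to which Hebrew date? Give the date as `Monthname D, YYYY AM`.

Cheshvan 19, 5532 AM

JDN 2368204 is 27 October 1771 in the Gregorian calendar.
In the Hebrew calendar that day is Cheshvan 19, 5532 AM.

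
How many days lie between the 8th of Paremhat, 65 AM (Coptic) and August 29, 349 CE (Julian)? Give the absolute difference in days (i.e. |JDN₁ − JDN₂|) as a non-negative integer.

178

JDN of the first date = 1848593.
JDN of the second date = 1848771.
|1848771 − 1848593| = 178.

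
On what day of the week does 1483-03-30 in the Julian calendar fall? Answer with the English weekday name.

Sunday

This is JDN 2262812 (8 April 1483 Gregorian).
JDN 2262812 mod 7 = 6, and JDN 0 was a Monday, so this is a Sunday.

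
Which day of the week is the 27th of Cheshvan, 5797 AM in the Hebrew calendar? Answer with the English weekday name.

Monday

This is JDN 2465015 (17 November 2036 Gregorian).
2465015 ≡ 0 (mod 7); counting from Monday = 0 gives Monday.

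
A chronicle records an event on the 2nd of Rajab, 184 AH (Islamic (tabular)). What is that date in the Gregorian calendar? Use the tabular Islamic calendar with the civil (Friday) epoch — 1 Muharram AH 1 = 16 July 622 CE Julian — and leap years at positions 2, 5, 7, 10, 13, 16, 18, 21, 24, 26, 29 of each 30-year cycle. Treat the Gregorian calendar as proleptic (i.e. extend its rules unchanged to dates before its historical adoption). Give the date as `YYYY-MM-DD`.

Julian Day Number of the source date = 2013467.
Converting JDN 2013467 to the Gregorian calendar gives 1 August 800 CE.

0800-08-01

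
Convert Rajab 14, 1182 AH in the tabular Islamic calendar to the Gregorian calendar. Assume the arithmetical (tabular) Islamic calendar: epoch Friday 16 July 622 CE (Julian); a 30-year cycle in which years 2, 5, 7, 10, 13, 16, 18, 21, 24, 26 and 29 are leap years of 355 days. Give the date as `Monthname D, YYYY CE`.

November 24, 1768 CE

Julian Day Number of the source date = 2367137.
Converting JDN 2367137 to the Gregorian calendar gives 24 November 1768 CE.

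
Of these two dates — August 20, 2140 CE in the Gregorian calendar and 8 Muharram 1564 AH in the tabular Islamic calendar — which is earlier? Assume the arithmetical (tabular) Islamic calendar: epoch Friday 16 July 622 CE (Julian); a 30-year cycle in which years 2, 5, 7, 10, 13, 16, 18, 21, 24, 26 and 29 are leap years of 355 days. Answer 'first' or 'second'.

second

Converting both to JDN: 2502911 vs 2502322; the smaller is the second.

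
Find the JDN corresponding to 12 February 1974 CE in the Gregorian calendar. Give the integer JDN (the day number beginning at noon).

JDN 2400001 is 17 November 1858 CE (Gregorian), MJD 0; the target day is +42090 days from there, so JDN = 2442091.

2442091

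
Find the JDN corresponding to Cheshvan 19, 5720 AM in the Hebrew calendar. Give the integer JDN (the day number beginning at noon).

2436893

In the Gregorian calendar the same day is 20 November 1959.
JDN 2400001 is 17 November 1858 CE (Gregorian), MJD 0; the target day is +36892 days from there, so JDN = 2436893.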